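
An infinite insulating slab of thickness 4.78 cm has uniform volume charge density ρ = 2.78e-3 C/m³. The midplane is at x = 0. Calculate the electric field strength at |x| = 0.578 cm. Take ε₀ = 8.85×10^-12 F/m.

|E| = 1.82×10^6 V/m

By symmetry E is perpendicular to the slab. A Gaussian pillbox from −0.578 cm to +0.578 cm (face area A) lies entirely within the slab.
Q_enc = ρ·(2x)·A and flux = 2EA, so 2EA = 2ρxA/ε₀ ⇒ E = |ρ|x/ε₀.
E = (2.78e-3)(0.00578)/(8.85×10^-12) = 1.82×10^6 N/C.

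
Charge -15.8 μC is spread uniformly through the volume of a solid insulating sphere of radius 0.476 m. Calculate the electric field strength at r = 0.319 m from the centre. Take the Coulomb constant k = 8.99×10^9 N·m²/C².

E = 4.20×10^5 V/m

Symmetry ⇒ E = E(r) r̂. Gaussian sphere of radius r = 0.319 m (r < R).
For a uniform sphere the enclosed fraction is (r/R)³, so Q_enc = (-15.8 μC)(0.319/0.476)³ = -4.756e-6 C.
Since E is radial and uniform over the Gaussian sphere, Φ = E·4πr² = Q_enc/ε₀.
E = k|Q_enc|/r² = (8.99×10^9)(4.756×10^-6)/(0.319)² = 4.20×10^5 N/C.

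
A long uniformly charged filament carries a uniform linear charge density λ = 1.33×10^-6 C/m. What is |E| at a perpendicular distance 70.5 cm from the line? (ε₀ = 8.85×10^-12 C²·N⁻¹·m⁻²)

E = 3.39×10^4 N/C

Choose a coaxial cylinder of radius r = 70.5 cm (arbitrary length L) as the Gaussian surface.
Q_enc = λL, so λ_enc = 1.33e-6 C/m.
By Gauss's law (flux through the curved wall only), E·2πrL = λ_enc L/ε₀.
E = |λ_enc|/(2πε₀r) = (1.33×10^-6)/(2π·8.85×10^-12·0.705) = 3.39×10^4 N/C.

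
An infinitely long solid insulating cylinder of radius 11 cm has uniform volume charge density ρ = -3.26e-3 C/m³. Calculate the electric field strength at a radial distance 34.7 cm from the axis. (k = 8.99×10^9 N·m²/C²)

E = 6.42×10^6 V/m

Coaxial Gaussian cylinder, radius r = 34.7 cm, length L (r > 11 cm, full cross-section enclosed).
λ_enc = ρ·πR² = (-3.26e-3)π(0.11)² = -1.239×10^-4 C/m.
Gauss's law: E·2πrL = λ_enc L/ε₀.
E = 2k|λ_enc|/r = 2(8.99×10^9)(1.239×10^-4)/(0.347) = 6.42×10^6 N/C.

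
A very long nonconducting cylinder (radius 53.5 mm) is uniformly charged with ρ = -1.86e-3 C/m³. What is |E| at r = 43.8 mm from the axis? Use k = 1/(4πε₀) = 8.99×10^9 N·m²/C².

E ≈ 4.60e6 V/m

Coaxial Gaussian cylinder, radius r = 43.8 mm, length L (r < R).
Charge inside radius r per length L is ρ·πr²·L, so λ_enc = ρπr² = -1.121e-5 C/m.
Applying ∮E·dA = Q_enc/ε₀ with the end caps contributing no flux:
E = 2k|λ_enc|/r = 2(8.99×10^9)(1.121×10^-5)/(0.0438) = 4.60×10^6 N/C.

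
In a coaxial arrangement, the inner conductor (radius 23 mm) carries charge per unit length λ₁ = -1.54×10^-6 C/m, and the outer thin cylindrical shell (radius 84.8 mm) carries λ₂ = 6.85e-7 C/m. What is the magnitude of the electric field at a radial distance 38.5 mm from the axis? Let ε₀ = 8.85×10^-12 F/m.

By cylindrical symmetry E is radial; use a coaxial Gaussian cylinder of radius 38.5 mm and length L (between the conductors, 23 mm < r < 84.8 mm).
Only the inner wire is enclosed; the outer shell contributes nothing inside itself. λ_enc = λ₁ = -1.54×10^-6 C/m.
By Gauss's law (flux through the curved wall only), E·2πrL = λ_enc L/ε₀.
E = |λ_enc|/(2πε₀r) = (1.54e-6)/(2π·8.85×10^-12·0.0385) = 7.19×10^5 N/C.

|E| ≈ 7.19e5 N/C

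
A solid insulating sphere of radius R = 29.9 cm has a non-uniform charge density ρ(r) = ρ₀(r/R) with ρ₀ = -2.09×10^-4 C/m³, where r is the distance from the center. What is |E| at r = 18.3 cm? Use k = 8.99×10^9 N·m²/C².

Symmetry ⇒ E = E(r) r̂. Gaussian sphere of radius r = 18.3 cm (r < R).
Integrate the density: Q_enc = 4π ∫₀^r ρ₀(r'/R)^1 r'² dr' = 4πρ₀ r^4/(4·R) = -2.463×10^-6 C.
Since E is radial and uniform over the Gaussian sphere, Φ = E·4πr² = Q_enc/ε₀.
E = k|Q_enc|/r² = (8.99×10^9)(2.463e-6)/(0.183)² = 6.61×10^5 N/C.

|E| ≈ 6.61e5 N/C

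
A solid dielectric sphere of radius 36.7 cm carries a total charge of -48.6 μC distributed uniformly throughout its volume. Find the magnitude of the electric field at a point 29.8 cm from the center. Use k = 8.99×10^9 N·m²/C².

Take a concentric spherical Gaussian surface of radius r = 29.8 cm (r < R).
Only the charge within r is enclosed: Q_enc = Q·(r/R)³ = (-48.6 μC)·(29.8 cm/36.7 cm)³ = -2.602×10^-5 C.
Gauss's law: E·4πr² = Q_enc/ε₀.
E = k|Q_enc|/r² = (8.99×10^9)(2.602×10^-5)/(0.298)² = 2.63×10^6 N/C.

|E| ≈ 2.63e6 N/C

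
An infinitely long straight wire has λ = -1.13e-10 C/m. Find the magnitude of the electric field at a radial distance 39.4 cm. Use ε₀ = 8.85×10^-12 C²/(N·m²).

E ≈ 5.16 N/C

Take a coaxial cylindrical Gaussian surface of radius r = 39.4 cm and length L.
Q_enc = λL, so λ_enc = -1.13×10^-10 C/m.
Since E is radial and uniform over the curved surface, Φ = E·2πrL = Q_enc/ε₀ = λ_enc L/ε₀.
E = |λ_enc|/(2πε₀r) = (1.13e-10)/(2π·8.85×10^-12·0.394) = 5.16 N/C.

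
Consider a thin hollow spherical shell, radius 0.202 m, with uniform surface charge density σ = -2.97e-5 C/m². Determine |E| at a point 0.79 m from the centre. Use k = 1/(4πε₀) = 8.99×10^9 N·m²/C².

Use a concentric Gaussian sphere at r = 0.79 m (r > 0.202 m).
The entire shell is enclosed: Q_enc = σ·4πR² = (-2.97×10^-5)·4π·(0.202)² = -1.523×10^-5 C.
Gauss's law: E·4πr² = Q_enc/ε₀.
E = k|Q_enc|/r² = (8.99×10^9)(1.523×10^-5)/(0.79)² = 2.19×10^5 N/C.

|E| ≈ 2.19×10^5 N/C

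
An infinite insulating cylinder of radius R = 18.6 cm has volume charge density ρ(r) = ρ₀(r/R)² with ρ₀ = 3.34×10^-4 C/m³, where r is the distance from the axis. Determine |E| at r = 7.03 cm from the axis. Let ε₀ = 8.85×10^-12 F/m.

Choose a coaxial cylinder of radius r = 7.03 cm (arbitrary length L) as the Gaussian surface (r < R).
Integrating ρ over the cross-section to radius r: λ_enc = (2πρ₀/R²) ∫₀^r r'^3 dr' = 2πρ₀ r^4/(4·R²) = 3.704e-7 C/m.
Since E is radial and uniform over the curved surface, Φ = E·2πrL = Q_enc/ε₀ = λ_enc L/ε₀.
E = |λ_enc|/(2πε₀r) = (3.704×10^-7)/(2π·8.85×10^-12·0.0703) = 9.48×10^4 N/C.

E ≈ 9.48×10^4 V/m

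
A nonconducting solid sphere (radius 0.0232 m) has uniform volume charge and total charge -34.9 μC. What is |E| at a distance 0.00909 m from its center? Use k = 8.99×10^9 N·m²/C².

By spherical symmetry E is radial; choose a Gaussian sphere of radius r = 0.00909 m (r < R).
For a uniform sphere the enclosed fraction is (r/R)³, so Q_enc = (-34.9 μC)(0.00909/0.0232)³ = -2.099×10^-6 C.
By Gauss's law, ∮E·dA = E·4πr² = Q_enc/ε₀.
E = k|Q_enc|/r² = (8.99×10^9)(2.099e-6)/(0.00909)² = 2.28e8 N/C.

|E| ≈ 2.28e8 N/C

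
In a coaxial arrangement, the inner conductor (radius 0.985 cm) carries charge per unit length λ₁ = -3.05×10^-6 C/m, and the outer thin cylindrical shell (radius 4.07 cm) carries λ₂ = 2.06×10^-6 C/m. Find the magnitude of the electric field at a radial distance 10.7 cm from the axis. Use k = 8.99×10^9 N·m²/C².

E = 1.66×10^5 N/C

Choose a coaxial cylinder of radius r = 10.7 cm (arbitrary length L) as the Gaussian surface (r > 4.07 cm, enclosing both).
λ_enc = λ₁ + λ₂ = (-3.05×10^-6) + (2.06×10^-6) = -9.90e-7 C/m.
Gauss's law: E·2πrL = λ_enc L/ε₀.
E = 2k|λ_enc|/r = 2(8.99×10^9)(9.90×10^-7)/(0.107) = 1.66e5 N/C.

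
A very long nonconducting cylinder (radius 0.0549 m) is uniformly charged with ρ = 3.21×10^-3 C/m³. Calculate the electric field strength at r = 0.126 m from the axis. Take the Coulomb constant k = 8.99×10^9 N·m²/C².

|E| ≈ 4.34×10^6 N/C

Choose a coaxial cylinder of radius r = 0.126 m (arbitrary length L) as the Gaussian surface (r > 0.0549 m, full cross-section enclosed).
λ_enc = ρ·πR² = (3.21e-3)π(0.0549)² = 3.039e-5 C/m.
Since E is radial and uniform over the curved surface, Φ = E·2πrL = Q_enc/ε₀ = λ_enc L/ε₀.
E = 2k|λ_enc|/r = 2(8.99×10^9)(3.039e-5)/(0.126) = 4.34×10^6 N/C.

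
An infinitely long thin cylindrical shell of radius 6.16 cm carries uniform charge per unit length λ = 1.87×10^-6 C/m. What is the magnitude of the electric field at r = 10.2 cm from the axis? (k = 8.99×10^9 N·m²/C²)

Take a coaxial cylindrical Gaussian surface of radius r = 10.2 cm and length L (r > 6.16 cm).
The full line charge is enclosed: λ_enc = 1.87×10^-6 C/m.
Since E is radial and uniform over the curved surface, Φ = E·2πrL = Q_enc/ε₀ = λ_enc L/ε₀.
E = 2k|λ_enc|/r = 2(8.99×10^9)(1.87×10^-6)/(0.102) = 3.30e5 N/C.

3.30e5 V/m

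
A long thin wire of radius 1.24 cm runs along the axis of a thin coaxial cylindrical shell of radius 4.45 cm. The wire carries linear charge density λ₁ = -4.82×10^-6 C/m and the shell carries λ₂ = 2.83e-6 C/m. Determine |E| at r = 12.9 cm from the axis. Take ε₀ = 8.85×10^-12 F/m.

Take a coaxial cylindrical Gaussian surface of radius r = 12.9 cm and length L (r > 4.45 cm, enclosing both).
λ_enc = λ₁ + λ₂ = (-4.82×10^-6) + (2.83×10^-6) = -1.99×10^-6 C/m.
Since E is radial and uniform over the curved surface, Φ = E·2πrL = Q_enc/ε₀ = λ_enc L/ε₀.
E = |λ_enc|/(2πε₀r) = (1.99×10^-6)/(2π·8.85×10^-12·0.129) = 2.77e5 N/C.

|E| ≈ 2.77e5 N/C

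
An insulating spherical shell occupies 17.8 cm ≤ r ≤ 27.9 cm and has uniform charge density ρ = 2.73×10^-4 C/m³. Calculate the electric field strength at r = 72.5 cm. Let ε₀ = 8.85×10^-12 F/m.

By spherical symmetry E is radial; choose a Gaussian sphere of radius r = 72.5 cm (r > 27.9 cm, enclosing the whole shell).
Q_enc = ρ·(4π/3)(b³ − a³) = (2.73×10^-4)·(4π/3)·((0.279)³ − (0.178)³) = 1.839×10^-5 C.
Applying ∮E·dA = Q_enc/ε₀ with Φ = E(4πr²):
E = |Q_enc|/(4πε₀r²) = (1.839×10^-5)/(4π·8.85×10^-12·(0.725)²) = 3.15e5 N/C.

|E| = 3.15×10^5 N/C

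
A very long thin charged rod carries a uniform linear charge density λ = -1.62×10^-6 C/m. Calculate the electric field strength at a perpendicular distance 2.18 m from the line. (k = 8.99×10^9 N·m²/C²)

Take a coaxial cylindrical Gaussian surface of radius r = 2.18 m and length L.
Q_enc = λL, so λ_enc = -1.62e-6 C/m.
Applying ∮E·dA = Q_enc/ε₀ with the end caps contributing no flux:
E = 2k|λ_enc|/r = 2(8.99×10^9)(1.62×10^-6)/(2.18) = 1.34×10^4 N/C.

|E| = 1.34×10^4 V/m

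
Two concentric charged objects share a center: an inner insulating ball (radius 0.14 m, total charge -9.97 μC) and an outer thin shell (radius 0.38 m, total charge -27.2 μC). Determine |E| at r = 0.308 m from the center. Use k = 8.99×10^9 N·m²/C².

E = 9.45×10^5 N/C

By spherical symmetry E is radial; choose a Gaussian sphere of radius r = 0.308 m (between the bodies, 0.14 m < r < 0.38 m).
The shell at 0.38 m lies outside the Gaussian surface, so Q_enc = -9.97 μC = -9.97×10^-6 C.
Applying ∮E·dA = Q_enc/ε₀ with Φ = E(4πr²):
E = k|Q_enc|/r² = (8.99×10^9)(9.97×10^-6)/(0.308)² = 9.45×10^5 N/C.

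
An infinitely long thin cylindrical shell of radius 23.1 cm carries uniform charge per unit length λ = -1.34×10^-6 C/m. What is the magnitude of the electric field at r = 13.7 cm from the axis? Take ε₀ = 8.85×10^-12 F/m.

|E| = 0 V/m

Coaxial Gaussian cylinder, radius r = 13.7 cm, length L (r < 23.1 cm, inside the shell).
No charge is enclosed, so Gauss's law gives E·2πrL = 0 ⇒ E = 0.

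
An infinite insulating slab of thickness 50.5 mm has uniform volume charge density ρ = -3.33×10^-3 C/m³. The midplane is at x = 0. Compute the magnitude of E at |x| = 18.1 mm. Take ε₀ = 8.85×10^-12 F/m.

By symmetry E is perpendicular to the slab. A Gaussian pillbox from −18.1 mm to +18.1 mm (face area A) lies entirely within the slab.
Q_enc = ρ·(2x)·A and flux = 2EA, so 2EA = 2ρxA/ε₀ ⇒ E = |ρ|x/ε₀.
E = (3.33×10^-3)(0.0181)/(8.85×10^-12) = 6.81e6 N/C.

E = 6.81×10^6 V/m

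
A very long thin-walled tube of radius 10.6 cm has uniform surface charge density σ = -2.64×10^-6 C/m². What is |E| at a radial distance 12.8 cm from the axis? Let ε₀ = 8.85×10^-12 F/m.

Take a coaxial cylindrical Gaussian surface of radius r = 12.8 cm and length L (r > 10.6 cm).
The whole shell is enclosed: λ_enc = σ·2πR = (-2.64×10^-6)·2π·(0.106) = -1.758×10^-6 C/m.
Since E is radial and uniform over the curved surface, Φ = E·2πrL = Q_enc/ε₀ = λ_enc L/ε₀.
E = |λ_enc|/(2πε₀r) = (1.758e-6)/(2π·8.85×10^-12·0.128) = 2.47×10^5 N/C.

E = 2.47e5 N/C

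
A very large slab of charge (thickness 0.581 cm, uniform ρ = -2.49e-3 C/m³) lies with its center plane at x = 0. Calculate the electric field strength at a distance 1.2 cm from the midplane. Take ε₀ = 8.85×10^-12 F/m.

The point |x| = 1.2 cm lies outside the slab (half-thickness 0.002905 m). A symmetric pillbox spanning the full slab encloses Q_enc = ρ·d·A.
Flux = 2EA ⇒ E = |ρ|d/(2ε₀), independent of distance outside.
E = (2.49×10^-3)(0.00581)/(2·8.85×10^-12) = 8.17×10^5 N/C.

E ≈ 8.17e5 V/m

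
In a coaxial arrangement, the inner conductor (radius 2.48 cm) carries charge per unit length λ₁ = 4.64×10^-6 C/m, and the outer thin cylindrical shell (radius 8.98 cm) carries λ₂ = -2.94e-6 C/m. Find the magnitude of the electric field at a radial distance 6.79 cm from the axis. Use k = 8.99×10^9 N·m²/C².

E = 1.23×10^6 N/C

Choose a coaxial cylinder of radius r = 6.79 cm (arbitrary length L) as the Gaussian surface (between the conductors, 2.48 cm < r < 8.98 cm).
The shell at 8.98 cm lies outside the Gaussian surface, so λ_enc = λ₁ = 4.64×10^-6 C/m.
Since E is radial and uniform over the curved surface, Φ = E·2πrL = Q_enc/ε₀ = λ_enc L/ε₀.
E = 2k|λ_enc|/r = 2(8.99×10^9)(4.64e-6)/(0.0679) = 1.23×10^6 N/C.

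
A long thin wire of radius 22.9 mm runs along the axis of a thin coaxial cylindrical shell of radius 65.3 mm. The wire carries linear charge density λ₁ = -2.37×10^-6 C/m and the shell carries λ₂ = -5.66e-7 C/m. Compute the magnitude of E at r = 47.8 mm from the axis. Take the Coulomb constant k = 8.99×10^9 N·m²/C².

|E| = 8.91e5 N/C

Take a coaxial cylindrical Gaussian surface of radius r = 47.8 mm and length L (between the conductors, 22.9 mm < r < 65.3 mm).
The shell at 65.3 mm lies outside the Gaussian surface, so λ_enc = λ₁ = -2.37×10^-6 C/m.
Since E is radial and uniform over the curved surface, Φ = E·2πrL = Q_enc/ε₀ = λ_enc L/ε₀.
E = 2k|λ_enc|/r = 2(8.99×10^9)(2.37×10^-6)/(0.0478) = 8.91×10^5 N/C.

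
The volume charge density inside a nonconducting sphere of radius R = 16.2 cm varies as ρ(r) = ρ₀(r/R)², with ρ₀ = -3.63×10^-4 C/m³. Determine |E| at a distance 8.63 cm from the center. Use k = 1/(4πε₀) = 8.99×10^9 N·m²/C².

Use a concentric Gaussian sphere at r = 8.63 cm (r < R).
Q_enc = ∫₀^r ρ(r')·4πr'² dr' = (4πρ₀/R²) ∫₀^r r'^4 dr' = 4πρ₀ r^5/(5·R²) = -1.664×10^-7 C.
Gauss's law: E·4πr² = Q_enc/ε₀.
E = k|Q_enc|/r² = (8.99×10^9)(1.664×10^-7)/(0.0863)² = 2.01×10^5 N/C.

|E| ≈ 2.01e5 V/m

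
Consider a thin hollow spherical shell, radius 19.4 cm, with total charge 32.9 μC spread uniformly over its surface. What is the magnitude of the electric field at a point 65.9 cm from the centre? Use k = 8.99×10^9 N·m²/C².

By spherical symmetry E is radial; choose a Gaussian sphere of radius r = 65.9 cm (r > 19.4 cm).
The entire shell is enclosed: Q_enc = 3.29×10^-5 C.
Since E is radial and uniform over the Gaussian sphere, Φ = E·4πr² = Q_enc/ε₀.
E = k|Q_enc|/r² = (8.99×10^9)(3.29×10^-5)/(0.659)² = 6.81×10^5 N/C.

6.81×10^5 N/C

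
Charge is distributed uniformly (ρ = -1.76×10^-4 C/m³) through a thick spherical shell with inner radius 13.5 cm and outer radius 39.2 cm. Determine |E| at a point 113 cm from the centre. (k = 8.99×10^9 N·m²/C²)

|E| ≈ 3.00×10^5 V/m

Use a concentric Gaussian sphere at r = 113 cm (r > 39.2 cm, enclosing the whole shell).
Q_enc = ρ·(4π/3)(b³ − a³) = (-1.76×10^-4)·(4π/3)·((0.392)³ − (0.135)³) = -4.259e-5 C.
Since E is radial and uniform over the Gaussian sphere, Φ = E·4πr² = Q_enc/ε₀.
E = k|Q_enc|/r² = (8.99×10^9)(4.259e-5)/(1.13)² = 3.00×10^5 N/C.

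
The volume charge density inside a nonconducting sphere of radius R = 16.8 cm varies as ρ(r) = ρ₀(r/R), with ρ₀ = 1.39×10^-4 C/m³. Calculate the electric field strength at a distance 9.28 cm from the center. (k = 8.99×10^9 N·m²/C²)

Take a concentric spherical Gaussian surface of radius r = 9.28 cm (r < R).
Integrate the density: Q_enc = 4π ∫₀^r ρ₀(r'/R)^1 r'² dr' = 4πρ₀ r^4/(4·R) = 1.928×10^-7 C.
By Gauss's law, ∮E·dA = E·4πr² = Q_enc/ε₀.
E = k|Q_enc|/r² = (8.99×10^9)(1.928e-7)/(0.0928)² = 2.01e5 N/C.

|E| = 2.01×10^5 V/m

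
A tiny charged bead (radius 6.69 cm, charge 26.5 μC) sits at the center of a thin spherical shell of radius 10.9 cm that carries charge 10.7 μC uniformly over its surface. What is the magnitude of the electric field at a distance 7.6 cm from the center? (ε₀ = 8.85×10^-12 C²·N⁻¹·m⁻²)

Use a concentric Gaussian sphere at r = 7.6 cm (between the bodies, 6.69 cm < r < 10.9 cm).
The shell at 10.9 cm lies outside the Gaussian surface, so Q_enc = 26.5 μC = 2.65e-5 C.
Applying ∮E·dA = Q_enc/ε₀ with Φ = E(4πr²):
E = |Q_enc|/(4πε₀r²) = (2.65e-5)/(4π·8.85×10^-12·(0.076)²) = 4.13e7 N/C.

|E| ≈ 4.13×10^7 N/C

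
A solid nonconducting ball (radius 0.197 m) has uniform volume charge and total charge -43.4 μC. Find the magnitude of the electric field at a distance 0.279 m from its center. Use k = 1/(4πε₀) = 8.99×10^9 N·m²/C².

Take a concentric spherical Gaussian surface of radius r = 0.279 m (r > R, so the entire charge is enclosed).
Q_enc = -43.4 μC = -4.34×10^-5 C.
Gauss's law: E·4πr² = Q_enc/ε₀.
E = k|Q_enc|/r² = (8.99×10^9)(4.34e-5)/(0.279)² = 5.01×10^6 N/C.

5.01×10^6 N/C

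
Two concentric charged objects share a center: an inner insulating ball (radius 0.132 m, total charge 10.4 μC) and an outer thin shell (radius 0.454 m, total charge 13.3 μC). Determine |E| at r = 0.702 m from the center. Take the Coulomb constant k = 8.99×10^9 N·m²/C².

Take a concentric spherical Gaussian surface of radius r = 0.702 m (r > 0.454 m, enclosing both).
Q_enc = (10.4 μC) + (13.3 μC) = 2.37e-5 C.
Gauss's law: E·4πr² = Q_enc/ε₀.
E = k|Q_enc|/r² = (8.99×10^9)(2.37×10^-5)/(0.702)² = 4.32×10^5 N/C.

|E| ≈ 4.32×10^5 N/C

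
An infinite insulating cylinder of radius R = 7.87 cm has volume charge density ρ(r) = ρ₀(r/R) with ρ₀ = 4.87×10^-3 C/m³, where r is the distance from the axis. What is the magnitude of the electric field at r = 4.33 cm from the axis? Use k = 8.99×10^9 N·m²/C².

E ≈ 4.37×10^6 N/C

Coaxial Gaussian cylinder, radius r = 4.33 cm, length L (r < R).
λ_enc = ∫₀^r ρ(r')·2πr' dr' = (2πρ₀/R)·r^3/3 = 1.052e-5 C/m.
Gauss's law: E·2πrL = λ_enc L/ε₀.
E = 2k|λ_enc|/r = 2(8.99×10^9)(1.052e-5)/(0.0433) = 4.37e6 N/C.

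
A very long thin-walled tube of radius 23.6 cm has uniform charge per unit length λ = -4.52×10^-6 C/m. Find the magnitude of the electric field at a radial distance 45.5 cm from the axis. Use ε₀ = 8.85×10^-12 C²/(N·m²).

|E| = 1.79×10^5 N/C

Take a coaxial cylindrical Gaussian surface of radius r = 45.5 cm and length L (r > 23.6 cm).
The full line charge is enclosed: λ_enc = -4.52×10^-6 C/m.
By Gauss's law (flux through the curved wall only), E·2πrL = λ_enc L/ε₀.
E = |λ_enc|/(2πε₀r) = (4.52×10^-6)/(2π·8.85×10^-12·0.455) = 1.79×10^5 N/C.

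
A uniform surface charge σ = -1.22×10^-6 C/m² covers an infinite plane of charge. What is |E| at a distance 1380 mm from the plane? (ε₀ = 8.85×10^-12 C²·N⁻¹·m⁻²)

By planar symmetry E is perpendicular to the sheet and uniform; use a Gaussian pillbox with flat faces of area A on each side of the sheet.
Flux Φ = 2EA and Q_enc = σA, so 2EA = σA/ε₀ ⇒ E = |σ|/(2ε₀), independent of distance.
E = |σ|/(2ε₀) = (1.22×10^-6)/(2·8.85×10^-12) = 6.89×10^4 N/C.

|E| ≈ 6.89e4 N/C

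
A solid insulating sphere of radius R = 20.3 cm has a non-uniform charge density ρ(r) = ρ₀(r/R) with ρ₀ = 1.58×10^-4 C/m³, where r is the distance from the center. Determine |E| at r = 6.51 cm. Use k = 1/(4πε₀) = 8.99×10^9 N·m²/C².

E ≈ 9.32e4 V/m

Symmetry ⇒ E = E(r) r̂. Gaussian sphere of radius r = 6.51 cm (r < R).
Q_enc = ∫₀^r ρ(r')·4πr'² dr' = (4πρ₀/R) ∫₀^r r'^3 dr' = 4πρ₀ r^4/(4·R) = 4.392e-8 C.
By Gauss's law, ∮E·dA = E·4πr² = Q_enc/ε₀.
E = k|Q_enc|/r² = (8.99×10^9)(4.392e-8)/(0.0651)² = 9.32×10^4 N/C.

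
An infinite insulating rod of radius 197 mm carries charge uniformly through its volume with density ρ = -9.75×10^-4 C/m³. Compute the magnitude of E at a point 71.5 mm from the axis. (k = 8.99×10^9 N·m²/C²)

Take a coaxial cylindrical Gaussian surface of radius r = 71.5 mm and length L (r < R).
Charge inside radius r per length L is ρ·πr²·L, so λ_enc = ρπr² = -1.566×10^-5 C/m.
Gauss's law: E·2πrL = λ_enc L/ε₀.
E = 2k|λ_enc|/r = 2(8.99×10^9)(1.566e-5)/(0.0715) = 3.94×10^6 N/C.

|E| ≈ 3.94e6 V/m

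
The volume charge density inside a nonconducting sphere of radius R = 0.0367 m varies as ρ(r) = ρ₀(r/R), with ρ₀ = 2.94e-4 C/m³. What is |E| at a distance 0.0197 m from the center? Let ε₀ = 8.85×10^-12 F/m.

Use a concentric Gaussian sphere at r = 0.0197 m (r < R).
Integrate the density: Q_enc = 4π ∫₀^r ρ₀(r'/R)^1 r'² dr' = 4πρ₀ r^4/(4·R) = 3.79×10^-9 C.
By Gauss's law, ∮E·dA = E·4πr² = Q_enc/ε₀.
E = |Q_enc|/(4πε₀r²) = (3.79×10^-9)/(4π·8.85×10^-12·(0.0197)²) = 8.78×10^4 N/C.

8.78×10^4 N/C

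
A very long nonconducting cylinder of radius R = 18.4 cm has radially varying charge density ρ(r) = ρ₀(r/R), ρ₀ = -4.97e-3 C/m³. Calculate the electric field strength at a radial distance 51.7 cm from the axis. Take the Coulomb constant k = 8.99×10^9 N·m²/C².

E = 1.23×10^7 N/C

Coaxial Gaussian cylinder, radius r = 51.7 cm, length L (r > R, full charge per length enclosed).
λ_enc = 2π ∫₀^R ρ₀(r'/R)^1 r' dr' = 2πρ₀R²/3 = -3.524×10^-4 C/m.
Since E is radial and uniform over the curved surface, Φ = E·2πrL = Q_enc/ε₀ = λ_enc L/ε₀.
E = 2k|λ_enc|/r = 2(8.99×10^9)(3.524×10^-4)/(0.517) = 1.23e7 N/C.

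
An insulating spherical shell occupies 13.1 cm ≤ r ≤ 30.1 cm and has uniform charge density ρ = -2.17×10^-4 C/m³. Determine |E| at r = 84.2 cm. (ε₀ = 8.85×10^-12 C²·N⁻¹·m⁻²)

2.88×10^5 V/m

By spherical symmetry E is radial; choose a Gaussian sphere of radius r = 84.2 cm (r > 30.1 cm, enclosing the whole shell).
Q_enc = ρ·(4π/3)(b³ − a³) = (-2.17×10^-4)·(4π/3)·((0.301)³ − (0.131)³) = -2.274e-5 C.
Gauss's law: E·4πr² = Q_enc/ε₀.
E = |Q_enc|/(4πε₀r²) = (2.274×10^-5)/(4π·8.85×10^-12·(0.842)²) = 2.88×10^5 N/C.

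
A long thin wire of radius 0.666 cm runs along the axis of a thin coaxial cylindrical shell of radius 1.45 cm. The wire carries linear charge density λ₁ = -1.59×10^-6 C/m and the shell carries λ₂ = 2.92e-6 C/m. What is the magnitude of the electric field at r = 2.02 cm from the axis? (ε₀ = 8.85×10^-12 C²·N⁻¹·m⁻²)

1.18×10^6 N/C

Choose a coaxial cylinder of radius r = 2.02 cm (arbitrary length L) as the Gaussian surface (r > 1.45 cm, enclosing both).
λ_enc = λ₁ + λ₂ = (-1.59e-6) + (2.92×10^-6) = 1.33×10^-6 C/m.
Gauss's law: E·2πrL = λ_enc L/ε₀.
E = |λ_enc|/(2πε₀r) = (1.33×10^-6)/(2π·8.85×10^-12·0.0202) = 1.18×10^6 N/C.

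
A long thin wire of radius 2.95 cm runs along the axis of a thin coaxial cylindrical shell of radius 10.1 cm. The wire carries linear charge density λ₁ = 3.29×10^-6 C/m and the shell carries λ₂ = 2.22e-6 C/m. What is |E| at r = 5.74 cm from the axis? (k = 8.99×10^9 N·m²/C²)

Take a coaxial cylindrical Gaussian surface of radius r = 5.74 cm and length L (between the conductors, 2.95 cm < r < 10.1 cm).
Only the inner wire is enclosed; the outer shell contributes nothing inside itself. λ_enc = λ₁ = 3.29e-6 C/m.
Since E is radial and uniform over the curved surface, Φ = E·2πrL = Q_enc/ε₀ = λ_enc L/ε₀.
E = 2k|λ_enc|/r = 2(8.99×10^9)(3.29e-6)/(0.0574) = 1.03×10^6 N/C.

E ≈ 1.03×10^6 N/C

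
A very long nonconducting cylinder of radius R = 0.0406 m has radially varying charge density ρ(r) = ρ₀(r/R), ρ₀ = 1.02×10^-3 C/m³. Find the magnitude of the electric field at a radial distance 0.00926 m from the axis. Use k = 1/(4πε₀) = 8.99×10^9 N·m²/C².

By cylindrical symmetry E is radial; use a coaxial Gaussian cylinder of radius 0.00926 m and length L (r < R).
λ_enc = ∫₀^r ρ(r')·2πr' dr' = (2πρ₀/R)·r^3/3 = 4.178e-8 C/m.
By Gauss's law (flux through the curved wall only), E·2πrL = λ_enc L/ε₀.
E = 2k|λ_enc|/r = 2(8.99×10^9)(4.178×10^-8)/(0.00926) = 8.11×10^4 N/C.

E ≈ 8.11e4 V/m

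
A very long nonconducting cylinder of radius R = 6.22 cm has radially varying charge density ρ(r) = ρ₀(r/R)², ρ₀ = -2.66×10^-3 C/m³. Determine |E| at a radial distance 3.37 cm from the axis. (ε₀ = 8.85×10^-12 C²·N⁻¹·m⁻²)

E ≈ 7.43e5 N/C

Choose a coaxial cylinder of radius r = 3.37 cm (arbitrary length L) as the Gaussian surface (r < R).
λ_enc = ∫₀^r ρ(r')·2πr' dr' = (2πρ₀/R²)·r^4/4 = -1.393e-6 C/m.
Applying ∮E·dA = Q_enc/ε₀ with the end caps contributing no flux:
E = |λ_enc|/(2πε₀r) = (1.393e-6)/(2π·8.85×10^-12·0.0337) = 7.43×10^5 N/C.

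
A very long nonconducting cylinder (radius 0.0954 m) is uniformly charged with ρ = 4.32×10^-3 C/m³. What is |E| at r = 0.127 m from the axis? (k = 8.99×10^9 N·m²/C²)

1.75e7 V/m

Choose a coaxial cylinder of radius r = 0.127 m (arbitrary length L) as the Gaussian surface (r > 0.0954 m, full cross-section enclosed).
λ_enc = ρ·πR² = (4.32×10^-3)π(0.0954)² = 1.235×10^-4 C/m.
Since E is radial and uniform over the curved surface, Φ = E·2πrL = Q_enc/ε₀ = λ_enc L/ε₀.
E = 2k|λ_enc|/r = 2(8.99×10^9)(1.235×10^-4)/(0.127) = 1.75×10^7 N/C.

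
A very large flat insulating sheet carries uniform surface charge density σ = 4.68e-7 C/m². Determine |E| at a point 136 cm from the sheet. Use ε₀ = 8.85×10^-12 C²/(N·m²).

The symmetry is planar: E is normal to the sheet and the same magnitude on both sides. Take a pillbox straddling the sheet with end-cap area A.
Flux Φ = 2EA and Q_enc = σA, so 2EA = σA/ε₀ ⇒ E = |σ|/(2ε₀), independent of distance.
E = |σ|/(2ε₀) = (4.68e-7)/(2·8.85×10^-12) = 2.64×10^4 N/C.

E = 2.64×10^4 N/C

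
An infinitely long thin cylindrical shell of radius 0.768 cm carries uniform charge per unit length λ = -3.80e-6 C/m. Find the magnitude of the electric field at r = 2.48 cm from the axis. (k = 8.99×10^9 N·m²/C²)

E = 2.75×10^6 N/C

By cylindrical symmetry E is radial; use a coaxial Gaussian cylinder of radius 2.48 cm and length L (r > 0.768 cm).
The full line charge is enclosed: λ_enc = -3.80×10^-6 C/m.
Since E is radial and uniform over the curved surface, Φ = E·2πrL = Q_enc/ε₀ = λ_enc L/ε₀.
E = 2k|λ_enc|/r = 2(8.99×10^9)(3.80×10^-6)/(0.0248) = 2.75×10^6 N/C.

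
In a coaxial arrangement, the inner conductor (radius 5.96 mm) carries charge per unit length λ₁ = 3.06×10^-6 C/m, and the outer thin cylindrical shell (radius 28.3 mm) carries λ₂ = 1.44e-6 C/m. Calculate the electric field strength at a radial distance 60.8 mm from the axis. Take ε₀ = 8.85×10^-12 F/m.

E = 1.33×10^6 V/m

Choose a coaxial cylinder of radius r = 60.8 mm (arbitrary length L) as the Gaussian surface (r > 28.3 mm, enclosing both).
λ_enc = λ₁ + λ₂ = (3.06×10^-6) + (1.44×10^-6) = 4.50e-6 C/m.
By Gauss's law (flux through the curved wall only), E·2πrL = λ_enc L/ε₀.
E = |λ_enc|/(2πε₀r) = (4.50e-6)/(2π·8.85×10^-12·0.0608) = 1.33×10^6 N/C.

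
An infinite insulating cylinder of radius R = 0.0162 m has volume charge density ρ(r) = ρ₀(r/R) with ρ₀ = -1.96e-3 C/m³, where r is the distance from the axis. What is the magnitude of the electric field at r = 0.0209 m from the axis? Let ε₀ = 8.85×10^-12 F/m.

9.27e5 V/m

Coaxial Gaussian cylinder, radius r = 0.0209 m, length L (r > R, full charge per length enclosed).
λ_enc = 2π ∫₀^R ρ₀(r'/R)^1 r' dr' = 2πρ₀R²/3 = -1.077×10^-6 C/m.
Gauss's law: E·2πrL = λ_enc L/ε₀.
E = |λ_enc|/(2πε₀r) = (1.077×10^-6)/(2π·8.85×10^-12·0.0209) = 9.27×10^5 N/C.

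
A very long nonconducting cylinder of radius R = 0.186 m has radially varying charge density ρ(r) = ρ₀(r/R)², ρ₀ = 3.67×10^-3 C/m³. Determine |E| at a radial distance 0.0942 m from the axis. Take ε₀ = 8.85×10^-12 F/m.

By cylindrical symmetry E is radial; use a coaxial Gaussian cylinder of radius 0.0942 m and length L (r < R).
λ_enc = ∫₀^r ρ(r')·2πr' dr' = (2πρ₀/R²)·r^4/4 = 1.312×10^-5 C/m.
Gauss's law: E·2πrL = λ_enc L/ε₀.
E = |λ_enc|/(2πε₀r) = (1.312e-5)/(2π·8.85×10^-12·0.0942) = 2.50×10^6 N/C.

|E| ≈ 2.50×10^6 N/C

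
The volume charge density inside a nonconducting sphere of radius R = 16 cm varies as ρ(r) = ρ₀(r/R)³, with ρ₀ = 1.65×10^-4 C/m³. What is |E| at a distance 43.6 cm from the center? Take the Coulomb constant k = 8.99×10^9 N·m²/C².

E = 6.69×10^4 V/m

By spherical symmetry E is radial; choose a Gaussian sphere of radius r = 43.6 cm (r > R, all charge enclosed).
Q_enc = 4π ∫₀^R ρ₀(r'/R)^3 r'² dr' = 4πρ₀R³/6 = 1.415×10^-6 C.
By Gauss's law, ∮E·dA = E·4πr² = Q_enc/ε₀.
E = k|Q_enc|/r² = (8.99×10^9)(1.415e-6)/(0.436)² = 6.69×10^4 N/C.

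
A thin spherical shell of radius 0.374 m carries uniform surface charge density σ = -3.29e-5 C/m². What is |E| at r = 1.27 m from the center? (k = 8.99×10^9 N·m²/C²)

Symmetry ⇒ E = E(r) r̂. Gaussian sphere of radius r = 1.27 m (r > 0.374 m).
The entire shell is enclosed: Q_enc = σ·4πR² = (-3.29×10^-5)·4π·(0.374)² = -5.783×10^-5 C.
Applying ∮E·dA = Q_enc/ε₀ with Φ = E(4πr²):
E = k|Q_enc|/r² = (8.99×10^9)(5.783×10^-5)/(1.27)² = 3.22×10^5 N/C.

3.22e5 N/C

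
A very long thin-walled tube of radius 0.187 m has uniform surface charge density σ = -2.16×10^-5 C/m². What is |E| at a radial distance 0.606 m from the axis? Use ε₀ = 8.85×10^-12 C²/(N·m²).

7.53×10^5 V/m

Coaxial Gaussian cylinder, radius r = 0.606 m, length L (r > 0.187 m).
The whole shell is enclosed: λ_enc = σ·2πR = (-2.16e-5)·2π·(0.187) = -2.538×10^-5 C/m.
Since E is radial and uniform over the curved surface, Φ = E·2πrL = Q_enc/ε₀ = λ_enc L/ε₀.
E = |λ_enc|/(2πε₀r) = (2.538e-5)/(2π·8.85×10^-12·0.606) = 7.53×10^5 N/C.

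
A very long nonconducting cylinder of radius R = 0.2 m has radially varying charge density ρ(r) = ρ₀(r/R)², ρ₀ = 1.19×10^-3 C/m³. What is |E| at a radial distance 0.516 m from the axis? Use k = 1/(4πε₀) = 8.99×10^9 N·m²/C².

By cylindrical symmetry E is radial; use a coaxial Gaussian cylinder of radius 0.516 m and length L (r > R, full charge per length enclosed).
λ_enc = 2π ∫₀^R ρ₀(r'/R)^2 r' dr' = 2πρ₀R²/4 = 7.477e-5 C/m.
Applying ∮E·dA = Q_enc/ε₀ with the end caps contributing no flux:
E = 2k|λ_enc|/r = 2(8.99×10^9)(7.477×10^-5)/(0.516) = 2.61e6 N/C.

E = 2.61×10^6 V/m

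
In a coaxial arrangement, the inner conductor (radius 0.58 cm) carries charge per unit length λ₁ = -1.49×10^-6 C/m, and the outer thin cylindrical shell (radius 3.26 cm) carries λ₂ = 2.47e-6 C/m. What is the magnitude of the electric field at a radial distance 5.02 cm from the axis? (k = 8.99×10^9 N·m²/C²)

3.51e5 V/m

Take a coaxial cylindrical Gaussian surface of radius r = 5.02 cm and length L (r > 3.26 cm, enclosing both).
λ_enc = λ₁ + λ₂ = (-1.49×10^-6) + (2.47×10^-6) = 9.80×10^-7 C/m.
Gauss's law: E·2πrL = λ_enc L/ε₀.
E = 2k|λ_enc|/r = 2(8.99×10^9)(9.80×10^-7)/(0.0502) = 3.51×10^5 N/C.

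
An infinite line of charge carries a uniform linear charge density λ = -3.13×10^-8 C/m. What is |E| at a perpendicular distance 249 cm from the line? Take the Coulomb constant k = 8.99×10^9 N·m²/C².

By cylindrical symmetry E is radial; use a coaxial Gaussian cylinder of radius 249 cm and length L.
Q_enc = λL, so λ_enc = -3.13×10^-8 C/m.
Gauss's law: E·2πrL = λ_enc L/ε₀.
E = 2k|λ_enc|/r = 2(8.99×10^9)(3.13e-8)/(2.49) = 226 N/C.

|E| = 226 N/C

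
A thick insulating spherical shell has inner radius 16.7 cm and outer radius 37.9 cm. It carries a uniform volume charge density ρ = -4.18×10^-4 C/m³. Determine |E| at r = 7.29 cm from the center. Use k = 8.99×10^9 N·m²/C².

Take a concentric spherical Gaussian surface of radius r = 7.29 cm (r < 16.7 cm, inside the empty cavity).
Q_enc = 0 (all charge lies at larger r); Gauss's law gives E = 0.

E = 0 (no enclosed charge)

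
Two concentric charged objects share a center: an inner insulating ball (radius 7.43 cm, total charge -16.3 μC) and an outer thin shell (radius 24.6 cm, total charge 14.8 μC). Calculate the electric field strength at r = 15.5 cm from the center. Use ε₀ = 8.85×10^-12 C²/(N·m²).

Symmetry ⇒ E = E(r) r̂. Gaussian sphere of radius r = 15.5 cm (between the bodies, 7.43 cm < r < 24.6 cm).
Only the inner charge is enclosed; the outer shell contributes nothing inside itself. Q_enc = -16.3 μC = -1.63×10^-5 C.
Applying ∮E·dA = Q_enc/ε₀ with Φ = E(4πr²):
E = |Q_enc|/(4πε₀r²) = (1.63e-5)/(4π·8.85×10^-12·(0.155)²) = 6.10e6 N/C.

E = 6.10×10^6 N/C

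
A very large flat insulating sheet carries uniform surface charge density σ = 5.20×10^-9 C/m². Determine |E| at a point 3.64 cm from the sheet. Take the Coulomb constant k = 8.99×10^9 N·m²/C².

Choose a cylindrical pillbox piercing the sheet, end faces (area A) parallel to it.
Only the two end caps contribute flux: Φ = 2EA. With Q_enc = σA, Gauss's law gives E = |σ|/(2ε₀).
E = 2πk|σ| = 2π(8.99×10^9)(5.20×10^-9) = 294 N/C.

E ≈ 294 V/m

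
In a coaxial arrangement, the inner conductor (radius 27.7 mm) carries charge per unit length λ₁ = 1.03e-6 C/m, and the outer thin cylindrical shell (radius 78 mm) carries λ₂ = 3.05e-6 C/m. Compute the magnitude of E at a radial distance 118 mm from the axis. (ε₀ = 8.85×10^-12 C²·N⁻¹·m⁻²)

Choose a coaxial cylinder of radius r = 118 mm (arbitrary length L) as the Gaussian surface (r > 78 mm, enclosing both).
λ_enc = λ₁ + λ₂ = (1.03×10^-6) + (3.05e-6) = 4.08e-6 C/m.
Gauss's law: E·2πrL = λ_enc L/ε₀.
E = |λ_enc|/(2πε₀r) = (4.08×10^-6)/(2π·8.85×10^-12·0.118) = 6.22×10^5 N/C.

|E| = 6.22×10^5 N/C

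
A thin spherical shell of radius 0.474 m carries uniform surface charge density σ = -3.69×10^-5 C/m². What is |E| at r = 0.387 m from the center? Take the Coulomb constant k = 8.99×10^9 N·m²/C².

E = 0 (no enclosed charge)

Use a concentric Gaussian sphere at r = 0.387 m (inside the shell, r < 0.474 m).
No charge lies within this surface, so Q_enc = 0 and Gauss's law gives E·4πr² = 0 ⇒ E = 0.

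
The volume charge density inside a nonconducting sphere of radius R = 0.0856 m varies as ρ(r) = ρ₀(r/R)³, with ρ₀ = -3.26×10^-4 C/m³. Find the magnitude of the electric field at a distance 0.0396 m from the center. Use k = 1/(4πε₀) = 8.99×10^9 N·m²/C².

E ≈ 2.41×10^4 N/C

Symmetry ⇒ E = E(r) r̂. Gaussian sphere of radius r = 0.0396 m (r < R).
Q_enc = ∫₀^r ρ(r')·4πr'² dr' = (4πρ₀/R³) ∫₀^r r'^5 dr' = 4πρ₀ r^6/(6·R³) = -4.198e-9 C.
Gauss's law: E·4πr² = Q_enc/ε₀.
E = k|Q_enc|/r² = (8.99×10^9)(4.198×10^-9)/(0.0396)² = 2.41e4 N/C.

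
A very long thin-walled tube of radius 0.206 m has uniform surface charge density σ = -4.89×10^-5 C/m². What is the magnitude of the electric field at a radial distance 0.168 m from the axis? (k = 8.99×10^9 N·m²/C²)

E = 0 (no enclosed charge)

By cylindrical symmetry E is radial; use a coaxial Gaussian cylinder of radius 0.168 m and length L (r < 0.206 m, inside the shell).
No charge is enclosed, so Gauss's law gives E·2πrL = 0 ⇒ E = 0.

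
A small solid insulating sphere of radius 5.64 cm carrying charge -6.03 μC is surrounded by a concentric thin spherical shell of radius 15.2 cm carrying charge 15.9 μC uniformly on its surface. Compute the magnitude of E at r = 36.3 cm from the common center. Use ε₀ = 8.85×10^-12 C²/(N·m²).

Take a concentric spherical Gaussian surface of radius r = 36.3 cm (r > 15.2 cm, enclosing both).
Q_enc = (-6.03 μC) + (15.9 μC) = 9.87e-6 C.
By Gauss's law, ∮E·dA = E·4πr² = Q_enc/ε₀.
E = |Q_enc|/(4πε₀r²) = (9.87e-6)/(4π·8.85×10^-12·(0.363)²) = 6.74e5 N/C.

E ≈ 6.74×10^5 N/C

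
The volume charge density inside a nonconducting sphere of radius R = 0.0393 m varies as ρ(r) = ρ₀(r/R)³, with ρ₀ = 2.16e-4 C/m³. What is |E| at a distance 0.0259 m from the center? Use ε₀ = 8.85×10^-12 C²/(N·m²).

Take a concentric spherical Gaussian surface of radius r = 0.0259 m (r < R).
Q_enc = ∫₀^r ρ(r')·4πr'² dr' = (4πρ₀/R³) ∫₀^r r'^5 dr' = 4πρ₀ r^6/(6·R³) = 2.25×10^-9 C.
By Gauss's law, ∮E·dA = E·4πr² = Q_enc/ε₀.
E = |Q_enc|/(4πε₀r²) = (2.25×10^-9)/(4π·8.85×10^-12·(0.0259)²) = 3.02e4 N/C.

E = 3.02×10^4 V/m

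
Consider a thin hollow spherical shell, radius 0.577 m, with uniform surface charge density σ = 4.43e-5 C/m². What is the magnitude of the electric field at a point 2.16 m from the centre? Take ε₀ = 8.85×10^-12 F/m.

|E| ≈ 3.57e5 N/C

Symmetry ⇒ E = E(r) r̂. Gaussian sphere of radius r = 2.16 m (r > 0.577 m).
The entire shell is enclosed: Q_enc = σ·4πR² = (4.43×10^-5)·4π·(0.577)² = 1.853×10^-4 C.
By Gauss's law, ∮E·dA = E·4πr² = Q_enc/ε₀.
E = |Q_enc|/(4πε₀r²) = (1.853×10^-4)/(4π·8.85×10^-12·(2.16)²) = 3.57e5 N/C.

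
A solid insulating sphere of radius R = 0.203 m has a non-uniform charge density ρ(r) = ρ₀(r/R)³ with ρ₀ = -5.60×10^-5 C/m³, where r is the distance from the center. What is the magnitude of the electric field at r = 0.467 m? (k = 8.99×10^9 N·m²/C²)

By spherical symmetry E is radial; choose a Gaussian sphere of radius r = 0.467 m (r > R, all charge enclosed).
Q_enc = 4π ∫₀^R ρ₀(r'/R)^3 r'² dr' = 4πρ₀R³/6 = -9.811e-7 C.
By Gauss's law, ∮E·dA = E·4πr² = Q_enc/ε₀.
E = k|Q_enc|/r² = (8.99×10^9)(9.811e-7)/(0.467)² = 4.04×10^4 N/C.

E = 4.04e4 V/m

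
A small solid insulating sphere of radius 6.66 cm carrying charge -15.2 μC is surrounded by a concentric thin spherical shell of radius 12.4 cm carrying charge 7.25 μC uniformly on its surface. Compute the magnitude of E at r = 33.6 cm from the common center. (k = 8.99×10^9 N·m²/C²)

6.33×10^5 N/C

Use a concentric Gaussian sphere at r = 33.6 cm (r > 12.4 cm, enclosing both).
Q_enc = (-15.2 μC) + (7.25 μC) = -7.95e-6 C.
Gauss's law: E·4πr² = Q_enc/ε₀.
E = k|Q_enc|/r² = (8.99×10^9)(7.95×10^-6)/(0.336)² = 6.33e5 N/C.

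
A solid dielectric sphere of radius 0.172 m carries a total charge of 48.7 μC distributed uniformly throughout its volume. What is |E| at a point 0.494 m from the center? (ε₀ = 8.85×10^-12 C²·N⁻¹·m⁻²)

Symmetry ⇒ E = E(r) r̂. Gaussian sphere of radius r = 0.494 m (r > R, so the entire charge is enclosed).
Q_enc = 48.7 μC = 4.87e-5 C.
By Gauss's law, ∮E·dA = E·4πr² = Q_enc/ε₀.
E = |Q_enc|/(4πε₀r²) = (4.87×10^-5)/(4π·8.85×10^-12·(0.494)²) = 1.79e6 N/C.

E = 1.79×10^6 V/m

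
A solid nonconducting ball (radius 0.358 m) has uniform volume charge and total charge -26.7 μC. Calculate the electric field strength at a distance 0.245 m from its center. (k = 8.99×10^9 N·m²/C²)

By spherical symmetry E is radial; choose a Gaussian sphere of radius r = 0.245 m (r < R).
For a uniform sphere the enclosed fraction is (r/R)³, so Q_enc = (-26.7 μC)(0.245/0.358)³ = -8.558×10^-6 C.
By Gauss's law, ∮E·dA = E·4πr² = Q_enc/ε₀.
E = k|Q_enc|/r² = (8.99×10^9)(8.558e-6)/(0.245)² = 1.28×10^6 N/C.

E ≈ 1.28×10^6 N/C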